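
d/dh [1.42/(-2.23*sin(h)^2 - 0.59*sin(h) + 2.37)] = (6.3332*sin(h) + 0.8378)*cos(h)/(2.23*sin(h)^2 + 0.59*sin(h) - 2.37)^2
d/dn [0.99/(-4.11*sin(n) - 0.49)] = 4.0689*cos(n)/(4.11*sin(n) + 0.49)^2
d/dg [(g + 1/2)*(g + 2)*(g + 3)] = 3*g^2 + 11*g + 17/2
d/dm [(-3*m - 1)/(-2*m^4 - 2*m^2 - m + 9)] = (6*m^4 + 6*m^2 + 3*m - (3*m + 1)*(8*m^3 + 4*m + 1) - 27)/(2*m^4 + 2*m^2 + m - 9)^2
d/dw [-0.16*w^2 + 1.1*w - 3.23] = 1.1 - 0.32*w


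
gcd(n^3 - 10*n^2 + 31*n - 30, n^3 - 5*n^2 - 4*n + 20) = n^2 - 7*n + 10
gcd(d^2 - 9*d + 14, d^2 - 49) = d - 7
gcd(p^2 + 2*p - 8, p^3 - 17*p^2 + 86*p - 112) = p - 2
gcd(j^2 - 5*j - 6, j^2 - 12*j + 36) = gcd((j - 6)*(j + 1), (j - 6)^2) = j - 6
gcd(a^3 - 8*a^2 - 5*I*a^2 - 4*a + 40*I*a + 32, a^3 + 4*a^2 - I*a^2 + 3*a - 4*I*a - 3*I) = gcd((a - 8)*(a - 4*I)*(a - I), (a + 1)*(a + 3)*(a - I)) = a - I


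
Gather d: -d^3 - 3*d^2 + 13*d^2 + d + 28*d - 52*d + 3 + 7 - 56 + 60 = -d^3 + 10*d^2 - 23*d + 14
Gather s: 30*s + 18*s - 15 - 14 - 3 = 48*s - 32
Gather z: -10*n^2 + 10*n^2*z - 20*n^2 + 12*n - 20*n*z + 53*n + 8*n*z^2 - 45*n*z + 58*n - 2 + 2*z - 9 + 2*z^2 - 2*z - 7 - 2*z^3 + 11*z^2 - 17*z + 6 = -30*n^2 + 123*n - 2*z^3 + z^2*(8*n + 13) + z*(10*n^2 - 65*n - 17) - 12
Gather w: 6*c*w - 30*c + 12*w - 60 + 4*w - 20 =-30*c + w*(6*c + 16) - 80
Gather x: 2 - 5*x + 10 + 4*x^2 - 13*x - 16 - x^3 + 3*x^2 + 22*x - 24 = -x^3 + 7*x^2 + 4*x - 28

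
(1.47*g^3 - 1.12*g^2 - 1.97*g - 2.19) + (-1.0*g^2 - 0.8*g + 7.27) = 1.47*g^3 - 2.12*g^2 - 2.77*g + 5.08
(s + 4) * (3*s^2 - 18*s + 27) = 3*s^3 - 6*s^2 - 45*s + 108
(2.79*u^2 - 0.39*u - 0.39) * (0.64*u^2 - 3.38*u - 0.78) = 1.7856*u^4 - 9.6798*u^3 - 1.1076*u^2 + 1.6224*u + 0.3042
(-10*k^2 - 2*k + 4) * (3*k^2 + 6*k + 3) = -30*k^4 - 66*k^3 - 30*k^2 + 18*k + 12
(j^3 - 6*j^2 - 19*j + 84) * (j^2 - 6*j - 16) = j^5 - 12*j^4 + j^3 + 294*j^2 - 200*j - 1344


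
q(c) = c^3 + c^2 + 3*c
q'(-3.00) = 24.00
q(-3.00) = -27.00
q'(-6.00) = 99.00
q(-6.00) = -198.00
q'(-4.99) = 67.72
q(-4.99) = -114.32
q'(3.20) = 40.12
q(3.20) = 52.61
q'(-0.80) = 3.32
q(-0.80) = -2.27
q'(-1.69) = 8.19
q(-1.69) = -7.04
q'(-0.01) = 2.98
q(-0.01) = -0.03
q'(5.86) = 117.74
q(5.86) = 253.15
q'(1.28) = 10.48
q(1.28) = 7.58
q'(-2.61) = 18.22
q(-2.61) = -18.80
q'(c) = 3*c^2 + 2*c + 3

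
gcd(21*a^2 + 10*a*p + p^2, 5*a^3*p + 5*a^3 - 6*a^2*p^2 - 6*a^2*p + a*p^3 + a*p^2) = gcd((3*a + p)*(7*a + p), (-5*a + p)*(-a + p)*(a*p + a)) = 1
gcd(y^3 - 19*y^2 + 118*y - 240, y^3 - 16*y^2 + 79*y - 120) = y^2 - 13*y + 40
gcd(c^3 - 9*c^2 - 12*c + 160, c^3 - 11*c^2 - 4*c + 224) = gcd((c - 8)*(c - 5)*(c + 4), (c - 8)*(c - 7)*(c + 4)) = c^2 - 4*c - 32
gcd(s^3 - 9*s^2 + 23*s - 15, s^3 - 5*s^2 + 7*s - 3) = s^2 - 4*s + 3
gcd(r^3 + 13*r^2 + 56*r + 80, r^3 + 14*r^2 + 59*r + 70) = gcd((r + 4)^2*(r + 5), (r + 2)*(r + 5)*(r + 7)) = r + 5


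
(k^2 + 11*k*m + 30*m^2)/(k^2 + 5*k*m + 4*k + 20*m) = (k + 6*m)/(k + 4)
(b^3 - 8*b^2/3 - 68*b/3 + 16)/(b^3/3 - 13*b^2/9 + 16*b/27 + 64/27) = 9*(3*b^3 - 8*b^2 - 68*b + 48)/(9*b^3 - 39*b^2 + 16*b + 64)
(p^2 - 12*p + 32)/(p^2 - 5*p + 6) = (p^2 - 12*p + 32)/(p^2 - 5*p + 6)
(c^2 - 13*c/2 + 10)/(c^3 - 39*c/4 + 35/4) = 2*(c - 4)/(2*c^2 + 5*c - 7)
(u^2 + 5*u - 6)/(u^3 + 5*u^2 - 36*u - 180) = (u - 1)/(u^2 - u - 30)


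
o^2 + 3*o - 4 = (o - 1)*(o + 4)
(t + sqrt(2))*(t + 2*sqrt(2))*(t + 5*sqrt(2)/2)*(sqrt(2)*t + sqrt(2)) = sqrt(2)*t^4 + sqrt(2)*t^3 + 11*t^3 + 11*t^2 + 19*sqrt(2)*t^2 + 20*t + 19*sqrt(2)*t + 20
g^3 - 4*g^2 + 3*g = g*(g - 3)*(g - 1)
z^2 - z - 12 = (z - 4)*(z + 3)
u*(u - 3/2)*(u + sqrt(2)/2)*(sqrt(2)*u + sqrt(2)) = sqrt(2)*u^4 - sqrt(2)*u^3/2 + u^3 - 3*sqrt(2)*u^2/2 - u^2/2 - 3*u/2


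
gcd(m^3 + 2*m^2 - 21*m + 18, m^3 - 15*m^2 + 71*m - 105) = m - 3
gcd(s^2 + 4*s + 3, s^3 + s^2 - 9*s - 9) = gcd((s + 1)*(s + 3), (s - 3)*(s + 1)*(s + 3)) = s^2 + 4*s + 3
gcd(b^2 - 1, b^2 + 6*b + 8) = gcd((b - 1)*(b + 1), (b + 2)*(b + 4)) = 1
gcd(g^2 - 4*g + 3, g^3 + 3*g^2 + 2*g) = 1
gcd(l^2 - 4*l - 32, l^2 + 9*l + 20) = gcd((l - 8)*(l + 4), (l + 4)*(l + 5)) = l + 4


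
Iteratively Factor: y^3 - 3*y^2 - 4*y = (y)*(y^2 - 3*y - 4) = y*(y + 1)*(y - 4)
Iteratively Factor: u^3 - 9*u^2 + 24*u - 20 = (u - 2)*(u^2 - 7*u + 10) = (u - 5)*(u - 2)*(u - 2)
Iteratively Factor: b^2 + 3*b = (b + 3)*(b)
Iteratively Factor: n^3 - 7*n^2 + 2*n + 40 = (n - 5)*(n^2 - 2*n - 8) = (n - 5)*(n - 4)*(n + 2)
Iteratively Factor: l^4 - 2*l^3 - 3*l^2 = (l - 3)*(l^3 + l^2) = (l - 3)*(l + 1)*(l^2) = l*(l - 3)*(l + 1)*(l)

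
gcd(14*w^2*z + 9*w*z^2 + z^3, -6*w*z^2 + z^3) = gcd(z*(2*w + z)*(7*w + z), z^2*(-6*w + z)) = z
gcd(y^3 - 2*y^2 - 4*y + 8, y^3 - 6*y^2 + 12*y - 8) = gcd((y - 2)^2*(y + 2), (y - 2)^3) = y^2 - 4*y + 4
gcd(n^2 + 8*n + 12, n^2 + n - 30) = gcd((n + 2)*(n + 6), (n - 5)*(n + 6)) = n + 6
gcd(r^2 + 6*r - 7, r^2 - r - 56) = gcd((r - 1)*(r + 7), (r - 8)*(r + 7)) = r + 7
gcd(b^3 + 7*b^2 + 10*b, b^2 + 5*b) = b^2 + 5*b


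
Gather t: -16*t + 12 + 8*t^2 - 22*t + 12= 8*t^2 - 38*t + 24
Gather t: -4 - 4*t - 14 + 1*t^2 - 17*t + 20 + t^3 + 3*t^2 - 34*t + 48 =t^3 + 4*t^2 - 55*t + 50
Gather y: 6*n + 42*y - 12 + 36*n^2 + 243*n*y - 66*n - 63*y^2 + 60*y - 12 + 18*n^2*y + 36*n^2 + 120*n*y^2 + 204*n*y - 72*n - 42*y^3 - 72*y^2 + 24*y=72*n^2 - 132*n - 42*y^3 + y^2*(120*n - 135) + y*(18*n^2 + 447*n + 126) - 24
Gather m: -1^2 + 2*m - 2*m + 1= 0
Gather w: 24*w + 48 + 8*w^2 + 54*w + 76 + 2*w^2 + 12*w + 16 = 10*w^2 + 90*w + 140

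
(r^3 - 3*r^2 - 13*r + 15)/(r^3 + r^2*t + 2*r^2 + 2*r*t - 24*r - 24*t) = (r^3 - 3*r^2 - 13*r + 15)/(r^3 + r^2*t + 2*r^2 + 2*r*t - 24*r - 24*t)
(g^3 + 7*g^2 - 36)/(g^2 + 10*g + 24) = (g^2 + g - 6)/(g + 4)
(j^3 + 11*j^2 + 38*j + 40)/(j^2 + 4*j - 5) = (j^2 + 6*j + 8)/(j - 1)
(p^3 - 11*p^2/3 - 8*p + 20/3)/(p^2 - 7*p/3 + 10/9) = 3*(p^2 - 3*p - 10)/(3*p - 5)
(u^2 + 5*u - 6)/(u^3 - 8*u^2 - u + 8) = (u + 6)/(u^2 - 7*u - 8)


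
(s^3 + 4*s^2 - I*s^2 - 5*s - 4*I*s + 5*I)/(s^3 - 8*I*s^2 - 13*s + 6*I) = (s^2 + 4*s - 5)/(s^2 - 7*I*s - 6)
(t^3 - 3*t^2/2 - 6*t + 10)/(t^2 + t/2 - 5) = t - 2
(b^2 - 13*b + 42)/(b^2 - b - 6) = (-b^2 + 13*b - 42)/(-b^2 + b + 6)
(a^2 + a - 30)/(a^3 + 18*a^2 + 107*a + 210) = (a - 5)/(a^2 + 12*a + 35)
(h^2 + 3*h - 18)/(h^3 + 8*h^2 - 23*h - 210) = (h - 3)/(h^2 + 2*h - 35)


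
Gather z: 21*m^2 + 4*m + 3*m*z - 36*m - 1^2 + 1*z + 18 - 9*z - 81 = 21*m^2 - 32*m + z*(3*m - 8) - 64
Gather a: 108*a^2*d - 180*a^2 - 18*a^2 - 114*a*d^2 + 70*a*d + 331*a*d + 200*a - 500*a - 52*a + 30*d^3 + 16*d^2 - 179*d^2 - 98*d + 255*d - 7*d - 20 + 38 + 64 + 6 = a^2*(108*d - 198) + a*(-114*d^2 + 401*d - 352) + 30*d^3 - 163*d^2 + 150*d + 88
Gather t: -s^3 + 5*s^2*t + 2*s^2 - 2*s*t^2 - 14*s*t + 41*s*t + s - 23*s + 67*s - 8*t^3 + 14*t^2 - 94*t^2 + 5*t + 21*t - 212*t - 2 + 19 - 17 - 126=-s^3 + 2*s^2 + 45*s - 8*t^3 + t^2*(-2*s - 80) + t*(5*s^2 + 27*s - 186) - 126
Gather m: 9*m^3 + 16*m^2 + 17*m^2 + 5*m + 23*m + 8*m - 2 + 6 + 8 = 9*m^3 + 33*m^2 + 36*m + 12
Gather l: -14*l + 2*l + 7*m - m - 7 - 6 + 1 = -12*l + 6*m - 12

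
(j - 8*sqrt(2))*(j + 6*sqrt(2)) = j^2 - 2*sqrt(2)*j - 96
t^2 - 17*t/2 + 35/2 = (t - 5)*(t - 7/2)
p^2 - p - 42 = (p - 7)*(p + 6)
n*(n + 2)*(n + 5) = n^3 + 7*n^2 + 10*n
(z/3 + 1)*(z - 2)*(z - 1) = z^3/3 - 7*z/3 + 2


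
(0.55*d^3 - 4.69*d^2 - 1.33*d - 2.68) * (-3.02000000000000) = -1.661*d^3 + 14.1638*d^2 + 4.0166*d + 8.0936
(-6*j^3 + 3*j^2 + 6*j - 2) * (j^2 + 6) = -6*j^5 + 3*j^4 - 30*j^3 + 16*j^2 + 36*j - 12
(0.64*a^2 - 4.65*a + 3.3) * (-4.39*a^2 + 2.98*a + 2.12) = -2.8096*a^4 + 22.3207*a^3 - 26.9872*a^2 - 0.0240000000000009*a + 6.996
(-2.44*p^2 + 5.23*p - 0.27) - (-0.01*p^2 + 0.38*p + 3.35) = -2.43*p^2 + 4.85*p - 3.62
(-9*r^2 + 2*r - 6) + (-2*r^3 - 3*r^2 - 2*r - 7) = -2*r^3 - 12*r^2 - 13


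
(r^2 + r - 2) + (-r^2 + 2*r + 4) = 3*r + 2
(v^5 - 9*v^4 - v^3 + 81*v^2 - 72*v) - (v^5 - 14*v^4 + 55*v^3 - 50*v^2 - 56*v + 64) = 5*v^4 - 56*v^3 + 131*v^2 - 16*v - 64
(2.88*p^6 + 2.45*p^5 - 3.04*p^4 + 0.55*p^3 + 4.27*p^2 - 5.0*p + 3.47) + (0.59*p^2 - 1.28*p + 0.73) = 2.88*p^6 + 2.45*p^5 - 3.04*p^4 + 0.55*p^3 + 4.86*p^2 - 6.28*p + 4.2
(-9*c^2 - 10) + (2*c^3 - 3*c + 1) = 2*c^3 - 9*c^2 - 3*c - 9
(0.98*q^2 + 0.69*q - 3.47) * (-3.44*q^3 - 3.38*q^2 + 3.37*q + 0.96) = -3.3712*q^5 - 5.686*q^4 + 12.9072*q^3 + 14.9947*q^2 - 11.0315*q - 3.3312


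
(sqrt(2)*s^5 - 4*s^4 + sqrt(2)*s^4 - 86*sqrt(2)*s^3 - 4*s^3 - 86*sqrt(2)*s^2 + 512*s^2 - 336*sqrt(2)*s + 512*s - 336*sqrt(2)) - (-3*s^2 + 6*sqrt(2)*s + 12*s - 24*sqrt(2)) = sqrt(2)*s^5 - 4*s^4 + sqrt(2)*s^4 - 86*sqrt(2)*s^3 - 4*s^3 - 86*sqrt(2)*s^2 + 515*s^2 - 342*sqrt(2)*s + 500*s - 312*sqrt(2)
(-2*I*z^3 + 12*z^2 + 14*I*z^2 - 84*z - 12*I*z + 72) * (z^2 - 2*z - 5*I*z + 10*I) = -2*I*z^5 + 2*z^4 + 18*I*z^4 - 18*z^3 - 100*I*z^3 + 40*z^2 + 564*I*z^2 - 24*z - 1200*I*z + 720*I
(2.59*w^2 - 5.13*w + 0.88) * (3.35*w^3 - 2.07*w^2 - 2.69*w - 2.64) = 8.6765*w^5 - 22.5468*w^4 + 6.6*w^3 + 5.1405*w^2 + 11.176*w - 2.3232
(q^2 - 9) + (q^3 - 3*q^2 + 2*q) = q^3 - 2*q^2 + 2*q - 9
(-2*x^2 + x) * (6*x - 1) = -12*x^3 + 8*x^2 - x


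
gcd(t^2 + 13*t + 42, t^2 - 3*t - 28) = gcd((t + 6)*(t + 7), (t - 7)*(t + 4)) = 1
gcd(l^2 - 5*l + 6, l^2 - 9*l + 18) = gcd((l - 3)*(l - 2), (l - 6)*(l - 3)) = l - 3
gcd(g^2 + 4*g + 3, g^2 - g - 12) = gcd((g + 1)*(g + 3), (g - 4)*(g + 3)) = g + 3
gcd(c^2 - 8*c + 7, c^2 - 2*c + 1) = c - 1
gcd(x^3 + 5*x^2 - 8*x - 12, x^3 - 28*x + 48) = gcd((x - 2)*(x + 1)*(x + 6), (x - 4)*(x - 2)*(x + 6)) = x^2 + 4*x - 12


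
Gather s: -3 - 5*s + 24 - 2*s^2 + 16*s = -2*s^2 + 11*s + 21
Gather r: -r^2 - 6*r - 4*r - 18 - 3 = -r^2 - 10*r - 21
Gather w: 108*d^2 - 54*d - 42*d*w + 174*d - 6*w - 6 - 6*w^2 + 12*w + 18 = 108*d^2 + 120*d - 6*w^2 + w*(6 - 42*d) + 12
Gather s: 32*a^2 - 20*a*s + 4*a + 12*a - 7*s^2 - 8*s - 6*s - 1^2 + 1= 32*a^2 + 16*a - 7*s^2 + s*(-20*a - 14)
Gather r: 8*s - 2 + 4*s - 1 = 12*s - 3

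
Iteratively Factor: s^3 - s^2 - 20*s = (s)*(s^2 - s - 20) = s*(s + 4)*(s - 5)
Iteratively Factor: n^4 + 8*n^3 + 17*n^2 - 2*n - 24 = (n + 2)*(n^3 + 6*n^2 + 5*n - 12) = (n + 2)*(n + 4)*(n^2 + 2*n - 3) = (n - 1)*(n + 2)*(n + 4)*(n + 3)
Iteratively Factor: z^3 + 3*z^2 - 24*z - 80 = (z + 4)*(z^2 - z - 20) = (z - 5)*(z + 4)*(z + 4)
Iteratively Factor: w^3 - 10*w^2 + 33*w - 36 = (w - 3)*(w^2 - 7*w + 12) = (w - 3)^2*(w - 4)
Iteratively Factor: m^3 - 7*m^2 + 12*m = (m - 4)*(m^2 - 3*m) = (m - 4)*(m - 3)*(m)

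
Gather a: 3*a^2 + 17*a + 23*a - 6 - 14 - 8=3*a^2 + 40*a - 28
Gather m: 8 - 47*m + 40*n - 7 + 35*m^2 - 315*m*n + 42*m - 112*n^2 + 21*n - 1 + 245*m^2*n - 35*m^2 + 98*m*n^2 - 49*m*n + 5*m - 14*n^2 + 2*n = 245*m^2*n + m*(98*n^2 - 364*n) - 126*n^2 + 63*n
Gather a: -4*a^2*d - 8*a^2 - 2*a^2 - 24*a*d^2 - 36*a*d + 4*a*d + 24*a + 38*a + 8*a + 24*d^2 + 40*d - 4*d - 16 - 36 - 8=a^2*(-4*d - 10) + a*(-24*d^2 - 32*d + 70) + 24*d^2 + 36*d - 60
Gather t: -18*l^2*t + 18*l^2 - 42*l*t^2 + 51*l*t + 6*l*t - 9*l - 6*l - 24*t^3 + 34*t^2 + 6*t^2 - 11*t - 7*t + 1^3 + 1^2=18*l^2 - 15*l - 24*t^3 + t^2*(40 - 42*l) + t*(-18*l^2 + 57*l - 18) + 2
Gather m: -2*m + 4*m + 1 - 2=2*m - 1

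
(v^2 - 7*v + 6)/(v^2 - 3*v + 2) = (v - 6)/(v - 2)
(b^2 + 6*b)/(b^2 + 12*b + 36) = b/(b + 6)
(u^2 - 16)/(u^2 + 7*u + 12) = (u - 4)/(u + 3)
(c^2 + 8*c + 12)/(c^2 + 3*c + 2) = (c + 6)/(c + 1)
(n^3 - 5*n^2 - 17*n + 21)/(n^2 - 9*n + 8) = (n^2 - 4*n - 21)/(n - 8)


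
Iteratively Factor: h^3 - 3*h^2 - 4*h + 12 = (h - 2)*(h^2 - h - 6) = (h - 2)*(h + 2)*(h - 3)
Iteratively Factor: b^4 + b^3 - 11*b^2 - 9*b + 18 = (b + 2)*(b^3 - b^2 - 9*b + 9) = (b + 2)*(b + 3)*(b^2 - 4*b + 3) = (b - 1)*(b + 2)*(b + 3)*(b - 3)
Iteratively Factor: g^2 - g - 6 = (g + 2)*(g - 3)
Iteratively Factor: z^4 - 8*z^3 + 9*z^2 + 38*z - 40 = (z - 1)*(z^3 - 7*z^2 + 2*z + 40) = (z - 1)*(z + 2)*(z^2 - 9*z + 20) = (z - 4)*(z - 1)*(z + 2)*(z - 5)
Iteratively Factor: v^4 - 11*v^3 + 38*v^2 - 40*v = (v - 4)*(v^3 - 7*v^2 + 10*v) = v*(v - 4)*(v^2 - 7*v + 10) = v*(v - 5)*(v - 4)*(v - 2)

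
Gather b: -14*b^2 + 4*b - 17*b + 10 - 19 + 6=-14*b^2 - 13*b - 3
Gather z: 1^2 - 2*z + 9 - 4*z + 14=24 - 6*z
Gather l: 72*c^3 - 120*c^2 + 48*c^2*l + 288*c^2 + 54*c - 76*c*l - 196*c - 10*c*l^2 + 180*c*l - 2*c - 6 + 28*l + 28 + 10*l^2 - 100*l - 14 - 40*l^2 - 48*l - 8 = 72*c^3 + 168*c^2 - 144*c + l^2*(-10*c - 30) + l*(48*c^2 + 104*c - 120)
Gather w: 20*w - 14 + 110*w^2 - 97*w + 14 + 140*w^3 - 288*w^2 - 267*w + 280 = 140*w^3 - 178*w^2 - 344*w + 280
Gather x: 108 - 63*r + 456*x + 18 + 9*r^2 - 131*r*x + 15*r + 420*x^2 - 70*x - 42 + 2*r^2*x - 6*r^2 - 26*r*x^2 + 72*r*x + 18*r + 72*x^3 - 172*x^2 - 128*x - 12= 3*r^2 - 30*r + 72*x^3 + x^2*(248 - 26*r) + x*(2*r^2 - 59*r + 258) + 72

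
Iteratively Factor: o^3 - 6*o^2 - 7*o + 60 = (o + 3)*(o^2 - 9*o + 20) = (o - 4)*(o + 3)*(o - 5)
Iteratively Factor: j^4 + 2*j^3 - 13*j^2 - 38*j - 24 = (j + 1)*(j^3 + j^2 - 14*j - 24) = (j - 4)*(j + 1)*(j^2 + 5*j + 6) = (j - 4)*(j + 1)*(j + 2)*(j + 3)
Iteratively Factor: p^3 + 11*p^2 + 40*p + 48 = (p + 4)*(p^2 + 7*p + 12) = (p + 4)^2*(p + 3)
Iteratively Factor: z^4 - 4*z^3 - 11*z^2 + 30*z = (z - 5)*(z^3 + z^2 - 6*z) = z*(z - 5)*(z^2 + z - 6) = z*(z - 5)*(z - 2)*(z + 3)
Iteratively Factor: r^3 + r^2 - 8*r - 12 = (r + 2)*(r^2 - r - 6) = (r + 2)^2*(r - 3)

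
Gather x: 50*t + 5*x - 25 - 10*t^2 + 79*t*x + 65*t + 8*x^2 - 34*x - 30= -10*t^2 + 115*t + 8*x^2 + x*(79*t - 29) - 55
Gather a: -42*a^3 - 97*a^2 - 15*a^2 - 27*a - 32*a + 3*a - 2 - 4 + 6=-42*a^3 - 112*a^2 - 56*a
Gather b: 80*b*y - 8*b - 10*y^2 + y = b*(80*y - 8) - 10*y^2 + y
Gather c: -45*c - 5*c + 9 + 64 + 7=80 - 50*c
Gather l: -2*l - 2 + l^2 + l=l^2 - l - 2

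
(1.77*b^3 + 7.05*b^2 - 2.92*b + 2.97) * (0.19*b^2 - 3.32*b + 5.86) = 0.3363*b^5 - 4.5369*b^4 - 13.5886*b^3 + 51.5717*b^2 - 26.9716*b + 17.4042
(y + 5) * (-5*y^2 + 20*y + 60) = -5*y^3 - 5*y^2 + 160*y + 300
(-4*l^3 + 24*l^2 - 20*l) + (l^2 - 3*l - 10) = -4*l^3 + 25*l^2 - 23*l - 10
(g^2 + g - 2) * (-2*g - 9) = -2*g^3 - 11*g^2 - 5*g + 18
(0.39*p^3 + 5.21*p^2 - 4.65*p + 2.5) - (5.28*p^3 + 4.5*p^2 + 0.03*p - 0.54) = -4.89*p^3 + 0.71*p^2 - 4.68*p + 3.04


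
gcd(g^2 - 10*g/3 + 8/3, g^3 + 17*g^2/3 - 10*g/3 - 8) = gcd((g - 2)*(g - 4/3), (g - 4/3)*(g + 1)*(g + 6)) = g - 4/3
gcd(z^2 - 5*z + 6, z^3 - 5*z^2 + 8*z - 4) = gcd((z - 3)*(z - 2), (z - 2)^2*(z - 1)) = z - 2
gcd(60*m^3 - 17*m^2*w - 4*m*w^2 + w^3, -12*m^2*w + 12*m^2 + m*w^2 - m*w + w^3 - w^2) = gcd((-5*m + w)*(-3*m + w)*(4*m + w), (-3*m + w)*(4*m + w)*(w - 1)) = -12*m^2 + m*w + w^2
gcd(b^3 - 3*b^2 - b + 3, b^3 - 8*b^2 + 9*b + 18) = b^2 - 2*b - 3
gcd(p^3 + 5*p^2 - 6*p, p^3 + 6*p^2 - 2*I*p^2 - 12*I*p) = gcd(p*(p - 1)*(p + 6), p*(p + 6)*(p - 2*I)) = p^2 + 6*p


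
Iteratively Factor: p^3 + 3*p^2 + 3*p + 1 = (p + 1)*(p^2 + 2*p + 1) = (p + 1)^2*(p + 1)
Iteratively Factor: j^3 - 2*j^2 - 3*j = (j)*(j^2 - 2*j - 3) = j*(j + 1)*(j - 3)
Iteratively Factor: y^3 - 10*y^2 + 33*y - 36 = (y - 3)*(y^2 - 7*y + 12) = (y - 3)^2*(y - 4)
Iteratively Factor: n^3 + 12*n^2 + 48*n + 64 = (n + 4)*(n^2 + 8*n + 16) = (n + 4)^2*(n + 4)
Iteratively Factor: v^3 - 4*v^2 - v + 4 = (v - 4)*(v^2 - 1) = (v - 4)*(v - 1)*(v + 1)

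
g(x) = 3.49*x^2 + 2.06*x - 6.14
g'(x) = 6.98*x + 2.06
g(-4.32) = 50.09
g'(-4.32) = -28.09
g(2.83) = 27.64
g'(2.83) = 21.81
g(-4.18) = 46.23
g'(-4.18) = -27.12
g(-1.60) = -0.50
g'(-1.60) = -9.11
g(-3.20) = 23.01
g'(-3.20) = -20.28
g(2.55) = 21.81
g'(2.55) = 19.86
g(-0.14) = -6.36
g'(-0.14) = 1.08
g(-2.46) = 9.91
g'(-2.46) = -15.11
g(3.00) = 31.45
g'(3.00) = 23.00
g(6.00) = 131.86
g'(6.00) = 43.94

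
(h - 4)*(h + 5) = h^2 + h - 20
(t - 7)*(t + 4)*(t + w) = t^3 + t^2*w - 3*t^2 - 3*t*w - 28*t - 28*w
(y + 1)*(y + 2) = y^2 + 3*y + 2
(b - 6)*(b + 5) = b^2 - b - 30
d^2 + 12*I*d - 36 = (d + 6*I)^2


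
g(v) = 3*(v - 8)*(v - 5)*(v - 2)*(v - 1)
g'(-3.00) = -3516.00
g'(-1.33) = -1367.33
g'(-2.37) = -2558.40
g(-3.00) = 5280.00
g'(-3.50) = -4417.50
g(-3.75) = 8424.20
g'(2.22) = 62.52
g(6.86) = -181.16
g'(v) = 3*(v - 8)*(v - 5)*(v - 2) + 3*(v - 8)*(v - 5)*(v - 1) + 3*(v - 8)*(v - 2)*(v - 1) + 3*(v - 5)*(v - 2)*(v - 1) = 12*v^3 - 144*v^2 + 486*v - 438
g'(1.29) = -24.93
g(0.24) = 148.22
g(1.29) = -15.38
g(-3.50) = 7257.94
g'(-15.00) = -80628.00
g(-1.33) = 1374.70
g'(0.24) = -329.49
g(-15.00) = 375360.00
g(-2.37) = 3376.59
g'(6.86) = -6.68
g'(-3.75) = -4918.31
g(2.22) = 12.94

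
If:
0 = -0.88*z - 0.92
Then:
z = -1.05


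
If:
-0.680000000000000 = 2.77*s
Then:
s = -0.25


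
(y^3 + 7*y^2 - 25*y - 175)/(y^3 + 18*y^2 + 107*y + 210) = (y - 5)/(y + 6)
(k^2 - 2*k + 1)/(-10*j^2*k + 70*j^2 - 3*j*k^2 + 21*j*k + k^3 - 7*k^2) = (-k^2 + 2*k - 1)/(10*j^2*k - 70*j^2 + 3*j*k^2 - 21*j*k - k^3 + 7*k^2)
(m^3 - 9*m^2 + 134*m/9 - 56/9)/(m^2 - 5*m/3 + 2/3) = (3*m^2 - 25*m + 28)/(3*(m - 1))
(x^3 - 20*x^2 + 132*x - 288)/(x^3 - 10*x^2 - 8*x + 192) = (x - 6)/(x + 4)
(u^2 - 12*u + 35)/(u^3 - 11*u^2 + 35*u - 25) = (u - 7)/(u^2 - 6*u + 5)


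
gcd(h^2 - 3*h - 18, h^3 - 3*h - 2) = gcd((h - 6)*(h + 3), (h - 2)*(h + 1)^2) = 1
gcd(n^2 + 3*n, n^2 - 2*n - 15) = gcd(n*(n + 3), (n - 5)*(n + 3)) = n + 3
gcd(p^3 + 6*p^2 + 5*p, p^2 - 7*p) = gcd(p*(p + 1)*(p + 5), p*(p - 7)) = p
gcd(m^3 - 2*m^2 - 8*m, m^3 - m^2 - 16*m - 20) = m + 2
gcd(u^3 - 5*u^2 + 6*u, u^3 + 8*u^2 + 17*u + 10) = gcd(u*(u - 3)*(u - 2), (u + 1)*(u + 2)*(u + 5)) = 1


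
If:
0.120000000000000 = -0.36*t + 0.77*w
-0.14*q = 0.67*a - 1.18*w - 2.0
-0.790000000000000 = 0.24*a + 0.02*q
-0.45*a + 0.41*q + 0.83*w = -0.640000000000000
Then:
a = -3.43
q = 1.65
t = -7.70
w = -3.45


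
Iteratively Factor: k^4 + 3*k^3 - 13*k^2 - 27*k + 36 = (k - 1)*(k^3 + 4*k^2 - 9*k - 36) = (k - 1)*(k + 3)*(k^2 + k - 12) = (k - 3)*(k - 1)*(k + 3)*(k + 4)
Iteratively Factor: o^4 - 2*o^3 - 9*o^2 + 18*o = (o - 3)*(o^3 + o^2 - 6*o) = (o - 3)*(o + 3)*(o^2 - 2*o) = o*(o - 3)*(o + 3)*(o - 2)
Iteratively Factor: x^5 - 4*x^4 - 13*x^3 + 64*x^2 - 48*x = (x)*(x^4 - 4*x^3 - 13*x^2 + 64*x - 48) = x*(x - 3)*(x^3 - x^2 - 16*x + 16) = x*(x - 3)*(x - 1)*(x^2 - 16) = x*(x - 3)*(x - 1)*(x + 4)*(x - 4)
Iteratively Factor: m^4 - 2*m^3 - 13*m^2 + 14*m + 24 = (m - 4)*(m^3 + 2*m^2 - 5*m - 6) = (m - 4)*(m + 1)*(m^2 + m - 6) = (m - 4)*(m - 2)*(m + 1)*(m + 3)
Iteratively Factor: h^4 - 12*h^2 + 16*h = (h - 2)*(h^3 + 2*h^2 - 8*h) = (h - 2)*(h + 4)*(h^2 - 2*h) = h*(h - 2)*(h + 4)*(h - 2)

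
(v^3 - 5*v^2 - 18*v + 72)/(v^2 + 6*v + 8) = (v^2 - 9*v + 18)/(v + 2)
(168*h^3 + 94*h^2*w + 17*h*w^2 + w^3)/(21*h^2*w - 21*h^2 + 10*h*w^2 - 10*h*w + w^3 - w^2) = (24*h^2 + 10*h*w + w^2)/(3*h*w - 3*h + w^2 - w)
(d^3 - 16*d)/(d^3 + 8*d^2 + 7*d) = (d^2 - 16)/(d^2 + 8*d + 7)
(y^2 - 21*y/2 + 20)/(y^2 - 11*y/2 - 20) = (2*y - 5)/(2*y + 5)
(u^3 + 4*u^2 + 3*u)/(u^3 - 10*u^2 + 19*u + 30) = u*(u + 3)/(u^2 - 11*u + 30)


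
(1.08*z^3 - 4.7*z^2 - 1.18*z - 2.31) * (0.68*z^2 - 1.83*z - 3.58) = 0.7344*z^5 - 5.1724*z^4 + 3.9322*z^3 + 17.4146*z^2 + 8.4517*z + 8.2698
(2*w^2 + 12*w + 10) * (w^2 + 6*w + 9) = 2*w^4 + 24*w^3 + 100*w^2 + 168*w + 90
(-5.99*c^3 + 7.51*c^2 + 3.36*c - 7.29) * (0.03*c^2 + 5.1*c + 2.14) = -0.1797*c^5 - 30.3237*c^4 + 25.5832*c^3 + 32.9887*c^2 - 29.9886*c - 15.6006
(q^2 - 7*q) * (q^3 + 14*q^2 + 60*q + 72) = q^5 + 7*q^4 - 38*q^3 - 348*q^2 - 504*q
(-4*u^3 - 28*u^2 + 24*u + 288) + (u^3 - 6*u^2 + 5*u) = -3*u^3 - 34*u^2 + 29*u + 288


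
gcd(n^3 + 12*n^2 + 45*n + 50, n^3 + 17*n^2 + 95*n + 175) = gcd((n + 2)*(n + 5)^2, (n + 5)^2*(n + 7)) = n^2 + 10*n + 25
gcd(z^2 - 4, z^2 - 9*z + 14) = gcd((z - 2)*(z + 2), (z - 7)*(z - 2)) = z - 2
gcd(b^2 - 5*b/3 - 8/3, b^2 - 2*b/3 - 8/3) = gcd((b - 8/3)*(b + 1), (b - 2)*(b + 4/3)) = 1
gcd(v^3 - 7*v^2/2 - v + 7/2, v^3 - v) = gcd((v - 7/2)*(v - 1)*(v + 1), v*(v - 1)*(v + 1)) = v^2 - 1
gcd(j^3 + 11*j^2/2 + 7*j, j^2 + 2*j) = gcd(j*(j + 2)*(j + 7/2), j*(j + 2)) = j^2 + 2*j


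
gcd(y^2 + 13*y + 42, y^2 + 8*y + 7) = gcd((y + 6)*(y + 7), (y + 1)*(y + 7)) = y + 7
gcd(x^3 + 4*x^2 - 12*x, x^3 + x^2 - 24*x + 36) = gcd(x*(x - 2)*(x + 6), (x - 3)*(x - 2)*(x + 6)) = x^2 + 4*x - 12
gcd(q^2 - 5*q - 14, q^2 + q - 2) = q + 2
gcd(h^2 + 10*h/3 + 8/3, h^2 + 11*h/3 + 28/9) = h + 4/3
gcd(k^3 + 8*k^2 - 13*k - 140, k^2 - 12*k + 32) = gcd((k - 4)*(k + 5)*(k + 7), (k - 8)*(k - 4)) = k - 4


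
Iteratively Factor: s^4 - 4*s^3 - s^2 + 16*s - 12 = (s - 2)*(s^3 - 2*s^2 - 5*s + 6) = (s - 2)*(s + 2)*(s^2 - 4*s + 3) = (s - 2)*(s - 1)*(s + 2)*(s - 3)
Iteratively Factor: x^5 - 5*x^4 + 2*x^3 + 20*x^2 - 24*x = (x + 2)*(x^4 - 7*x^3 + 16*x^2 - 12*x) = (x - 2)*(x + 2)*(x^3 - 5*x^2 + 6*x) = (x - 2)^2*(x + 2)*(x^2 - 3*x) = x*(x - 2)^2*(x + 2)*(x - 3)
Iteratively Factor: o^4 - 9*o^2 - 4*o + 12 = (o + 2)*(o^3 - 2*o^2 - 5*o + 6) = (o - 1)*(o + 2)*(o^2 - o - 6) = (o - 3)*(o - 1)*(o + 2)*(o + 2)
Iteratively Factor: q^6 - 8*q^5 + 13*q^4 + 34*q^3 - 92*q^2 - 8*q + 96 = (q + 1)*(q^5 - 9*q^4 + 22*q^3 + 12*q^2 - 104*q + 96) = (q - 4)*(q + 1)*(q^4 - 5*q^3 + 2*q^2 + 20*q - 24) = (q - 4)*(q - 3)*(q + 1)*(q^3 - 2*q^2 - 4*q + 8) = (q - 4)*(q - 3)*(q - 2)*(q + 1)*(q^2 - 4) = (q - 4)*(q - 3)*(q - 2)*(q + 1)*(q + 2)*(q - 2)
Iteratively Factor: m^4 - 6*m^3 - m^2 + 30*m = (m - 3)*(m^3 - 3*m^2 - 10*m) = m*(m - 3)*(m^2 - 3*m - 10) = m*(m - 3)*(m + 2)*(m - 5)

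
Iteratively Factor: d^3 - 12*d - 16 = (d + 2)*(d^2 - 2*d - 8) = (d + 2)^2*(d - 4)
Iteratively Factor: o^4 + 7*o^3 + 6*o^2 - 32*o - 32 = (o + 4)*(o^3 + 3*o^2 - 6*o - 8) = (o + 4)^2*(o^2 - o - 2) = (o + 1)*(o + 4)^2*(o - 2)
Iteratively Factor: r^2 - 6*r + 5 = (r - 5)*(r - 1)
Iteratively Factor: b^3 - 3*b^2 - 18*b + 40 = (b - 5)*(b^2 + 2*b - 8) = (b - 5)*(b + 4)*(b - 2)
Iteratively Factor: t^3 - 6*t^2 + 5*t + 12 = (t + 1)*(t^2 - 7*t + 12) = (t - 4)*(t + 1)*(t - 3)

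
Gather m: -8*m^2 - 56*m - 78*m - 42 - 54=-8*m^2 - 134*m - 96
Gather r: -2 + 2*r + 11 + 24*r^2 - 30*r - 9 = 24*r^2 - 28*r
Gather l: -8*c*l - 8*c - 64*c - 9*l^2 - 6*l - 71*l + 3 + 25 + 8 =-72*c - 9*l^2 + l*(-8*c - 77) + 36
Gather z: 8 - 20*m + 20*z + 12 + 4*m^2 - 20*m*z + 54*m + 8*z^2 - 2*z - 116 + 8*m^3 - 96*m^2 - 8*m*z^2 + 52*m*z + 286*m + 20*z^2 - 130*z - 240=8*m^3 - 92*m^2 + 320*m + z^2*(28 - 8*m) + z*(32*m - 112) - 336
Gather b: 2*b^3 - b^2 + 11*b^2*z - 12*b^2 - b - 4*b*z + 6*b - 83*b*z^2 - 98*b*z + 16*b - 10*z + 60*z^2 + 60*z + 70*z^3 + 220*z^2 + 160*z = 2*b^3 + b^2*(11*z - 13) + b*(-83*z^2 - 102*z + 21) + 70*z^3 + 280*z^2 + 210*z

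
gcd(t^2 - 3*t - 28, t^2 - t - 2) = 1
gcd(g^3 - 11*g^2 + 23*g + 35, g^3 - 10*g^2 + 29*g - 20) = g - 5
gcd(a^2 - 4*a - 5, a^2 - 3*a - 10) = a - 5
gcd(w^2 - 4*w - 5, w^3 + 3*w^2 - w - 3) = w + 1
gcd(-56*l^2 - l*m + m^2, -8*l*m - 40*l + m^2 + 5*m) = 8*l - m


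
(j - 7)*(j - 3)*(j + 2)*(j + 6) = j^4 - 2*j^3 - 47*j^2 + 48*j + 252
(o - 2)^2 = o^2 - 4*o + 4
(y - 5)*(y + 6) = y^2 + y - 30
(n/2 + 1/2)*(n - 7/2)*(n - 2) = n^3/2 - 9*n^2/4 + 3*n/4 + 7/2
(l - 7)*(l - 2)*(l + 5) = l^3 - 4*l^2 - 31*l + 70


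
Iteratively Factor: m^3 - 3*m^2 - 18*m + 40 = (m + 4)*(m^2 - 7*m + 10) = (m - 5)*(m + 4)*(m - 2)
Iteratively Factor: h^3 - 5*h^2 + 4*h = (h - 1)*(h^2 - 4*h) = h*(h - 1)*(h - 4)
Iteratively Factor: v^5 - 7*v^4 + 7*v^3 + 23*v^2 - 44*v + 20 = (v - 1)*(v^4 - 6*v^3 + v^2 + 24*v - 20) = (v - 2)*(v - 1)*(v^3 - 4*v^2 - 7*v + 10) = (v - 2)*(v - 1)*(v + 2)*(v^2 - 6*v + 5) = (v - 5)*(v - 2)*(v - 1)*(v + 2)*(v - 1)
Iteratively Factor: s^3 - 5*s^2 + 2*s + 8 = (s - 4)*(s^2 - s - 2) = (s - 4)*(s + 1)*(s - 2)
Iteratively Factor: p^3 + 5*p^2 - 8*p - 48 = (p + 4)*(p^2 + p - 12) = (p - 3)*(p + 4)*(p + 4)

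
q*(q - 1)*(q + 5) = q^3 + 4*q^2 - 5*q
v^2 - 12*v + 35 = (v - 7)*(v - 5)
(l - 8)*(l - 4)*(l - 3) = l^3 - 15*l^2 + 68*l - 96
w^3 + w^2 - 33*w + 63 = (w - 3)^2*(w + 7)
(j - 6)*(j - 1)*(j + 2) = j^3 - 5*j^2 - 8*j + 12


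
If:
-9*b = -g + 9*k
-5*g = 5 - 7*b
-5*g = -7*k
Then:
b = 190/581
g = -45/83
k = -225/581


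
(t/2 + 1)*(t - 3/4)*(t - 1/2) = t^3/2 + 3*t^2/8 - 17*t/16 + 3/8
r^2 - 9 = (r - 3)*(r + 3)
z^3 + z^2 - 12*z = z*(z - 3)*(z + 4)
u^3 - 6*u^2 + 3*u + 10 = (u - 5)*(u - 2)*(u + 1)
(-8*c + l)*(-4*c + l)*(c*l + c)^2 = 32*c^4*l^2 + 64*c^4*l + 32*c^4 - 12*c^3*l^3 - 24*c^3*l^2 - 12*c^3*l + c^2*l^4 + 2*c^2*l^3 + c^2*l^2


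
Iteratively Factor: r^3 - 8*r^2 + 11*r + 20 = (r - 5)*(r^2 - 3*r - 4) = (r - 5)*(r - 4)*(r + 1)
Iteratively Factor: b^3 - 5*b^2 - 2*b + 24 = (b + 2)*(b^2 - 7*b + 12) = (b - 4)*(b + 2)*(b - 3)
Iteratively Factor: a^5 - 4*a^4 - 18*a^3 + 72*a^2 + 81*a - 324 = (a + 3)*(a^4 - 7*a^3 + 3*a^2 + 63*a - 108) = (a - 4)*(a + 3)*(a^3 - 3*a^2 - 9*a + 27) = (a - 4)*(a + 3)^2*(a^2 - 6*a + 9) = (a - 4)*(a - 3)*(a + 3)^2*(a - 3)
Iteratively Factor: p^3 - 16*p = (p - 4)*(p^2 + 4*p) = p*(p - 4)*(p + 4)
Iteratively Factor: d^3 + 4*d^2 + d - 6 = (d + 3)*(d^2 + d - 2) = (d - 1)*(d + 3)*(d + 2)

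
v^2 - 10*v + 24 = (v - 6)*(v - 4)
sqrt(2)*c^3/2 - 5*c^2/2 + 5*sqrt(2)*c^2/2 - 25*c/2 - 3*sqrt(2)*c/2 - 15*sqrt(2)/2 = (c + 5)*(c - 3*sqrt(2))*(sqrt(2)*c/2 + 1/2)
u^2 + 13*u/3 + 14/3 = (u + 2)*(u + 7/3)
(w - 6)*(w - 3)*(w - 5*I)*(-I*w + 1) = -I*w^4 - 4*w^3 + 9*I*w^3 + 36*w^2 - 23*I*w^2 - 72*w + 45*I*w - 90*I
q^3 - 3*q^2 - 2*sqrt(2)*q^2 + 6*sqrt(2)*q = q*(q - 3)*(q - 2*sqrt(2))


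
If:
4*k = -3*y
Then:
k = -3*y/4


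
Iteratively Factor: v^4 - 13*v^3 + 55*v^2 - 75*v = (v - 3)*(v^3 - 10*v^2 + 25*v) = v*(v - 3)*(v^2 - 10*v + 25) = v*(v - 5)*(v - 3)*(v - 5)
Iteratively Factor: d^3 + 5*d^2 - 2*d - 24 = (d + 3)*(d^2 + 2*d - 8) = (d - 2)*(d + 3)*(d + 4)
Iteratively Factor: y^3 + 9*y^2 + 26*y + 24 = (y + 4)*(y^2 + 5*y + 6) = (y + 3)*(y + 4)*(y + 2)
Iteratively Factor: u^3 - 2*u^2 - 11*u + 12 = (u - 1)*(u^2 - u - 12) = (u - 1)*(u + 3)*(u - 4)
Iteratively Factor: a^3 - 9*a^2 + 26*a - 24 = (a - 4)*(a^2 - 5*a + 6) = (a - 4)*(a - 2)*(a - 3)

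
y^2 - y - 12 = (y - 4)*(y + 3)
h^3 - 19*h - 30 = (h - 5)*(h + 2)*(h + 3)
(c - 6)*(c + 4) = c^2 - 2*c - 24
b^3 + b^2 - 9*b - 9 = (b - 3)*(b + 1)*(b + 3)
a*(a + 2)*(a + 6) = a^3 + 8*a^2 + 12*a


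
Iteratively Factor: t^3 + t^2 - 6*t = (t + 3)*(t^2 - 2*t) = (t - 2)*(t + 3)*(t)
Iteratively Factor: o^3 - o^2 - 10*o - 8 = (o - 4)*(o^2 + 3*o + 2) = (o - 4)*(o + 2)*(o + 1)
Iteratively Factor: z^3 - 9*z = (z - 3)*(z^2 + 3*z) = z*(z - 3)*(z + 3)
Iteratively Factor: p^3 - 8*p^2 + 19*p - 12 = (p - 1)*(p^2 - 7*p + 12) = (p - 4)*(p - 1)*(p - 3)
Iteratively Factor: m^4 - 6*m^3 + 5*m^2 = (m - 5)*(m^3 - m^2) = m*(m - 5)*(m^2 - m) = m*(m - 5)*(m - 1)*(m)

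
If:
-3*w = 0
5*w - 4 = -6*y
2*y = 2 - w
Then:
No Solution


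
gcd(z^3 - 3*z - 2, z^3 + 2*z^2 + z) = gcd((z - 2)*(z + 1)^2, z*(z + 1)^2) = z^2 + 2*z + 1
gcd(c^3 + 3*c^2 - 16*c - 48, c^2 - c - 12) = c^2 - c - 12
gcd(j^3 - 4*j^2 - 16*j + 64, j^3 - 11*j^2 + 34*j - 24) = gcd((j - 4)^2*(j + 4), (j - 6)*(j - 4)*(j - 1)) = j - 4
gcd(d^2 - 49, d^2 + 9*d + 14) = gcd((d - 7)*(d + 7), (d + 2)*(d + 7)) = d + 7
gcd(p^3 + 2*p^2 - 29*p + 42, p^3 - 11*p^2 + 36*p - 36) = p^2 - 5*p + 6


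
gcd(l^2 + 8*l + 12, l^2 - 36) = l + 6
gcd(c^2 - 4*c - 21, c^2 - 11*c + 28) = c - 7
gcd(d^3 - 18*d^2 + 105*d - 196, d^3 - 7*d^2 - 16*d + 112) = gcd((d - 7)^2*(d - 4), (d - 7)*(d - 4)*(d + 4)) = d^2 - 11*d + 28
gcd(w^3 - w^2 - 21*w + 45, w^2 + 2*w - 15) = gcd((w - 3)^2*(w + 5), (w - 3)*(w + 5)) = w^2 + 2*w - 15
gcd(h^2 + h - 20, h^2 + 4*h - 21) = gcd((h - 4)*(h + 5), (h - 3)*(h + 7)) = 1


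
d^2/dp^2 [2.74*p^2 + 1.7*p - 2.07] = 5.48000000000000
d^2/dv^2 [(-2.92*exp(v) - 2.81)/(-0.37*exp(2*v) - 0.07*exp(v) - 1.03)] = (0.399748*exp(4*v) + 1.463128*exp(3*v) - 6.458535*exp(2*v) - 4.480327*exp(v) + 2.895227)*exp(v)/(0.050653*exp(6*v) + 0.028749*exp(5*v) + 0.42846*exp(4*v) + 0.160405*exp(3*v) + 1.19274*exp(2*v) + 0.222789*exp(v) + 1.092727)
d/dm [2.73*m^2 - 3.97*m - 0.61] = 5.46*m - 3.97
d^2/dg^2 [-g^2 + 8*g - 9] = -2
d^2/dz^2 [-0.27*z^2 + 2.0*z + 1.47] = -0.540000000000000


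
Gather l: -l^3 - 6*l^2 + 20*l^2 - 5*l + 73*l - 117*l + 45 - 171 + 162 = -l^3 + 14*l^2 - 49*l + 36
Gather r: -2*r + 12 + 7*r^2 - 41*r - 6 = 7*r^2 - 43*r + 6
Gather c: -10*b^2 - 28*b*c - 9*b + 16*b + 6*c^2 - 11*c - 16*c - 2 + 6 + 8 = -10*b^2 + 7*b + 6*c^2 + c*(-28*b - 27) + 12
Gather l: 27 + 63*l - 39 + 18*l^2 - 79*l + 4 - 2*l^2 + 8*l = 16*l^2 - 8*l - 8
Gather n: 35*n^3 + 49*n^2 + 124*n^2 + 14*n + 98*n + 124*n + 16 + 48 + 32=35*n^3 + 173*n^2 + 236*n + 96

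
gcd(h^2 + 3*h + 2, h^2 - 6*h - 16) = h + 2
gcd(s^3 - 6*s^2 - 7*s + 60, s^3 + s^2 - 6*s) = s + 3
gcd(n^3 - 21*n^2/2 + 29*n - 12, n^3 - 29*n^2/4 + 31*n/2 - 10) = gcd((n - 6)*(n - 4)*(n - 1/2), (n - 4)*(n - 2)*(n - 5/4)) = n - 4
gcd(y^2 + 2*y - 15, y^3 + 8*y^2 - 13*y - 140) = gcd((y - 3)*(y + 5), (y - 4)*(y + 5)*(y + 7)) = y + 5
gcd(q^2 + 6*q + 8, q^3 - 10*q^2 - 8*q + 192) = q + 4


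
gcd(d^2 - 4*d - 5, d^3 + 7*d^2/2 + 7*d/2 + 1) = d + 1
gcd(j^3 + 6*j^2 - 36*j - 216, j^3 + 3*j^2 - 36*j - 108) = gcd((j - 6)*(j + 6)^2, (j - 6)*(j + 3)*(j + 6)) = j^2 - 36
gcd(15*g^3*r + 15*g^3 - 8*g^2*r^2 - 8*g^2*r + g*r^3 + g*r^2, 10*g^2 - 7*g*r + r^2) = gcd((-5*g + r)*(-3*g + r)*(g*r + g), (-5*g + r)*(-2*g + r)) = -5*g + r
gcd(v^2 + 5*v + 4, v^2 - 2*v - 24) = v + 4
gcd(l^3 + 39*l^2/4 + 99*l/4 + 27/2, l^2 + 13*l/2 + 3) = l + 6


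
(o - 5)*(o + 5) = o^2 - 25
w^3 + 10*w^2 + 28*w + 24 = (w + 2)^2*(w + 6)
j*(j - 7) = j^2 - 7*j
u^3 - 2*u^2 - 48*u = u*(u - 8)*(u + 6)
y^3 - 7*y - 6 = (y - 3)*(y + 1)*(y + 2)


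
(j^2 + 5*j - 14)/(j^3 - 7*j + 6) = (j + 7)/(j^2 + 2*j - 3)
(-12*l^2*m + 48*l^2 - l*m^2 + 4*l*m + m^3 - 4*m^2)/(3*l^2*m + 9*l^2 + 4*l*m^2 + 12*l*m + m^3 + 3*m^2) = (-4*l*m + 16*l + m^2 - 4*m)/(l*m + 3*l + m^2 + 3*m)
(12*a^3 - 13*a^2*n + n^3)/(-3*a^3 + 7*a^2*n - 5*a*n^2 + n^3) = (-4*a - n)/(a - n)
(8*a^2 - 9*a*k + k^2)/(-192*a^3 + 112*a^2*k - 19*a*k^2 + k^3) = (-a + k)/(24*a^2 - 11*a*k + k^2)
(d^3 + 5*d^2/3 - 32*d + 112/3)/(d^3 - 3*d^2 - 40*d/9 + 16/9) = 3*(3*d^2 + 17*d - 28)/(9*d^2 + 9*d - 4)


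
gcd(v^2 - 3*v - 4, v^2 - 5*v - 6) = v + 1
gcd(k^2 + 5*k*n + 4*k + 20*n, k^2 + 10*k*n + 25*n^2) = k + 5*n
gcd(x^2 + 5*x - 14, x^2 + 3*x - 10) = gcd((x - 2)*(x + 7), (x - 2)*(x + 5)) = x - 2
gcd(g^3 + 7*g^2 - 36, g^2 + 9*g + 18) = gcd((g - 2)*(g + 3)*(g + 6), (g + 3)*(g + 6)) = g^2 + 9*g + 18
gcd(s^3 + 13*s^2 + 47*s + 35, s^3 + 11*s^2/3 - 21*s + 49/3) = s + 7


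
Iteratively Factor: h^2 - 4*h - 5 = (h - 5)*(h + 1)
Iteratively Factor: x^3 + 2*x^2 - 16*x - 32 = (x + 2)*(x^2 - 16) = (x - 4)*(x + 2)*(x + 4)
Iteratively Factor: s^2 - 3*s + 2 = (s - 1)*(s - 2)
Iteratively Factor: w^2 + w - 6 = (w - 2)*(w + 3)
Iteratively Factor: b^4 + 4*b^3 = (b)*(b^3 + 4*b^2) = b*(b + 4)*(b^2) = b^2*(b + 4)*(b)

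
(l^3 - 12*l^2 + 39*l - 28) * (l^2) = l^5 - 12*l^4 + 39*l^3 - 28*l^2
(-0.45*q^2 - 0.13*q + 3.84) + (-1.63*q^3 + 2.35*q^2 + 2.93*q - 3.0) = -1.63*q^3 + 1.9*q^2 + 2.8*q + 0.84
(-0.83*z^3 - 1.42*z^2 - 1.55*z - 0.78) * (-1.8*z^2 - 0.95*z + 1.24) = 1.494*z^5 + 3.3445*z^4 + 3.1098*z^3 + 1.1157*z^2 - 1.181*z - 0.9672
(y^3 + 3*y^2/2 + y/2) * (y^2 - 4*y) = y^5 - 5*y^4/2 - 11*y^3/2 - 2*y^2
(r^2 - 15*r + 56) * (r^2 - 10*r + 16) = r^4 - 25*r^3 + 222*r^2 - 800*r + 896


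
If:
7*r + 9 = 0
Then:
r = -9/7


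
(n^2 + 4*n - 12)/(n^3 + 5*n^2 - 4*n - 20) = (n + 6)/(n^2 + 7*n + 10)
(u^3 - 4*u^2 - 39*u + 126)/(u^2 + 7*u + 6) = (u^2 - 10*u + 21)/(u + 1)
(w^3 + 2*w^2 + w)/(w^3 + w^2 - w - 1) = w/(w - 1)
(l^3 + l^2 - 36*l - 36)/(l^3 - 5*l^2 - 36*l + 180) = (l + 1)/(l - 5)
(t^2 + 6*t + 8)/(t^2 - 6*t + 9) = (t^2 + 6*t + 8)/(t^2 - 6*t + 9)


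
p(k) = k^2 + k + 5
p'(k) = 2*k + 1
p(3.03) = 17.21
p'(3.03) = 7.06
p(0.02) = 5.02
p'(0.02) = 1.04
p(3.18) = 18.29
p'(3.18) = 7.36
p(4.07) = 25.63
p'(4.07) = 9.14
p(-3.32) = 12.70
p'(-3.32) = -5.64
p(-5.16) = 26.47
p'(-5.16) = -9.32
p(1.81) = 10.09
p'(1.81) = 4.62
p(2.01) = 11.05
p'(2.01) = 5.02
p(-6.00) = 35.00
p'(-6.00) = -11.00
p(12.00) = 161.00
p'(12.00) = 25.00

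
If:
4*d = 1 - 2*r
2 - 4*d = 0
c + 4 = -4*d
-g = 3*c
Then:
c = -6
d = 1/2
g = 18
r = -1/2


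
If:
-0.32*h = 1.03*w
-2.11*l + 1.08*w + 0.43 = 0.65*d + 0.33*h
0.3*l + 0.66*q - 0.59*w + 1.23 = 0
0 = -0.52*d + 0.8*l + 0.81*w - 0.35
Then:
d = 2.11652856789513*w - 0.243940143457828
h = -3.21875*w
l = 0.363243569131833*w + 0.278938906752412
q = 0.728828680697652*w - 1.99042677579655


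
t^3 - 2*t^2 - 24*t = t*(t - 6)*(t + 4)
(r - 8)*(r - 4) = r^2 - 12*r + 32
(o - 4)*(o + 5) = o^2 + o - 20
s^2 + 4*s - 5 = (s - 1)*(s + 5)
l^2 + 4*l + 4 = (l + 2)^2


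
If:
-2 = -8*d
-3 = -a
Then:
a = 3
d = 1/4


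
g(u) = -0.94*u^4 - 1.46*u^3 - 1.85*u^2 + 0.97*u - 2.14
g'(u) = -3.76*u^3 - 4.38*u^2 - 3.7*u + 0.97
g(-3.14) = -69.60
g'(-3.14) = 85.81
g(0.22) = -2.03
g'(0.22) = -0.10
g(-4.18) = -218.86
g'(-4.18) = 214.52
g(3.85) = -315.67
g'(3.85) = -292.77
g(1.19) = -7.95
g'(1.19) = -15.97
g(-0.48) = -2.92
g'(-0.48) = 2.15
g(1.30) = -9.90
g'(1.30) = -19.50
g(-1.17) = -5.23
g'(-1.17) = 5.33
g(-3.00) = -58.42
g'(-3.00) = 74.17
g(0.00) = -2.14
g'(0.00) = 0.97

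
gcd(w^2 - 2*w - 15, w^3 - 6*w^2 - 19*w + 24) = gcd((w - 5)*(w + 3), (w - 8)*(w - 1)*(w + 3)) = w + 3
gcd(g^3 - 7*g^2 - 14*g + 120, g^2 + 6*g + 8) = g + 4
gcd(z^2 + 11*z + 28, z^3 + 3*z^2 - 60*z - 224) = z^2 + 11*z + 28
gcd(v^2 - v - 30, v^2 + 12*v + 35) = v + 5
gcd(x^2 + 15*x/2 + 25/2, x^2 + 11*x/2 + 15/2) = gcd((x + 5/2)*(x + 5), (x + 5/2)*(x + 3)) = x + 5/2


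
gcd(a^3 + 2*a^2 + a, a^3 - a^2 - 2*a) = a^2 + a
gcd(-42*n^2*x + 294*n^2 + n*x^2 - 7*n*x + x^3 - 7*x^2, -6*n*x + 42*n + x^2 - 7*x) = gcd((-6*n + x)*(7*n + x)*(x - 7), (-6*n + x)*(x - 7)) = -6*n*x + 42*n + x^2 - 7*x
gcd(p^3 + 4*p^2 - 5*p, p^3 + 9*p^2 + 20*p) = p^2 + 5*p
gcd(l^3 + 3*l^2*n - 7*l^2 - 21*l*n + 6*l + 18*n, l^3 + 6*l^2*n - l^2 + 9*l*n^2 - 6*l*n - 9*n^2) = l^2 + 3*l*n - l - 3*n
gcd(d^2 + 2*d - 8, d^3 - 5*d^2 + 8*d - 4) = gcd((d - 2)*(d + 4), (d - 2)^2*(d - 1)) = d - 2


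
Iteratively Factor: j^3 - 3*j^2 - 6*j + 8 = (j - 4)*(j^2 + j - 2) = (j - 4)*(j + 2)*(j - 1)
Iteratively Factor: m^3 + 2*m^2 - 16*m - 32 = (m + 4)*(m^2 - 2*m - 8) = (m + 2)*(m + 4)*(m - 4)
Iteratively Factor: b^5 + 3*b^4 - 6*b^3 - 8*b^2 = (b + 4)*(b^4 - b^3 - 2*b^2) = (b - 2)*(b + 4)*(b^3 + b^2) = b*(b - 2)*(b + 4)*(b^2 + b) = b*(b - 2)*(b + 1)*(b + 4)*(b)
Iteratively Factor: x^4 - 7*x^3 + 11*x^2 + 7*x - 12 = (x - 1)*(x^3 - 6*x^2 + 5*x + 12) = (x - 1)*(x + 1)*(x^2 - 7*x + 12) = (x - 3)*(x - 1)*(x + 1)*(x - 4)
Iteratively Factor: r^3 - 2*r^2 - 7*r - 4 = (r + 1)*(r^2 - 3*r - 4) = (r - 4)*(r + 1)*(r + 1)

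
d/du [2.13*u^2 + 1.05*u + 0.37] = 4.26*u + 1.05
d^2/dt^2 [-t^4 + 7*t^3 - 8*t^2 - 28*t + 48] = -12*t^2 + 42*t - 16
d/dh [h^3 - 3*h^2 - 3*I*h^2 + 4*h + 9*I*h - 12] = 3*h^2 - 6*h - 6*I*h + 4 + 9*I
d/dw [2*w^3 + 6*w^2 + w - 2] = 6*w^2 + 12*w + 1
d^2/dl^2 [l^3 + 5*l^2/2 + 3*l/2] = 6*l + 5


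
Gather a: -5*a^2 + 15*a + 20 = -5*a^2 + 15*a + 20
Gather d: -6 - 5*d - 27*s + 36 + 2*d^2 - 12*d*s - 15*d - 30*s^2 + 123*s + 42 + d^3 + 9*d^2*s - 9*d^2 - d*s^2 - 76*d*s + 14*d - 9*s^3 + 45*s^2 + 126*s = d^3 + d^2*(9*s - 7) + d*(-s^2 - 88*s - 6) - 9*s^3 + 15*s^2 + 222*s + 72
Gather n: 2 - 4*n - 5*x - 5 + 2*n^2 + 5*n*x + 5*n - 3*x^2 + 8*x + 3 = 2*n^2 + n*(5*x + 1) - 3*x^2 + 3*x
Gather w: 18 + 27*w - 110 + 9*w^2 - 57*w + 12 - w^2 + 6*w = 8*w^2 - 24*w - 80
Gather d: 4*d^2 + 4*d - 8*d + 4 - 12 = 4*d^2 - 4*d - 8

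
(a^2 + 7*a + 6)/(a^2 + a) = (a + 6)/a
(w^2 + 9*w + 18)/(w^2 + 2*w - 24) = (w + 3)/(w - 4)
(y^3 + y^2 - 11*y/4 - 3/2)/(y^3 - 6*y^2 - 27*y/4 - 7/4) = (2*y^2 + y - 6)/(2*y^2 - 13*y - 7)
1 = 1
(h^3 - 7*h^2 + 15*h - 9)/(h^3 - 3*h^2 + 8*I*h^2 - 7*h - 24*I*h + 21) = (h^2 - 4*h + 3)/(h^2 + 8*I*h - 7)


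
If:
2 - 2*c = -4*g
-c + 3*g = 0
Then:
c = 3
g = 1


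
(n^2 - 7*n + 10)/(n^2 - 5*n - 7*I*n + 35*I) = (n - 2)/(n - 7*I)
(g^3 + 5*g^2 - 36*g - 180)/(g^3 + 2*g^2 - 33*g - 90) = (g + 6)/(g + 3)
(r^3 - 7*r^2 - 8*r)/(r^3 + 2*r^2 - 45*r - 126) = r*(r^2 - 7*r - 8)/(r^3 + 2*r^2 - 45*r - 126)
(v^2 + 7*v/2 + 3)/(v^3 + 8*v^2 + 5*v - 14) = (v + 3/2)/(v^2 + 6*v - 7)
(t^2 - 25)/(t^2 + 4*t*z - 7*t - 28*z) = (t^2 - 25)/(t^2 + 4*t*z - 7*t - 28*z)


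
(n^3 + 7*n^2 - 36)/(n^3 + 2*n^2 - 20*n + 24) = (n + 3)/(n - 2)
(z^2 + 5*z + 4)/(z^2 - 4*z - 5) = (z + 4)/(z - 5)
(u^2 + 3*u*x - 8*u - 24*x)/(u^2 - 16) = (u^2 + 3*u*x - 8*u - 24*x)/(u^2 - 16)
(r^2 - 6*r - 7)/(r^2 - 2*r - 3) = (r - 7)/(r - 3)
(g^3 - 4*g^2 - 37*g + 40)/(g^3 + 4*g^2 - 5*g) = (g - 8)/g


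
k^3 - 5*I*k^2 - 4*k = k*(k - 4*I)*(k - I)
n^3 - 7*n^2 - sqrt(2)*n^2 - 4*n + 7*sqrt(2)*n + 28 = (n - 7)*(n - 2*sqrt(2))*(n + sqrt(2))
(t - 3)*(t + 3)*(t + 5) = t^3 + 5*t^2 - 9*t - 45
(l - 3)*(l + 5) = l^2 + 2*l - 15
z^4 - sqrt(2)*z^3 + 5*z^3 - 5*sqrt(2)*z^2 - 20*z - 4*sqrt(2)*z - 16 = (z + 1)*(z + 4)*(z - 2*sqrt(2))*(z + sqrt(2))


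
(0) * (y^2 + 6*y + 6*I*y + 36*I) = 0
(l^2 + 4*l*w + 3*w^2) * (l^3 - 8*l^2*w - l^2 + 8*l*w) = l^5 - 4*l^4*w - l^4 - 29*l^3*w^2 + 4*l^3*w - 24*l^2*w^3 + 29*l^2*w^2 + 24*l*w^3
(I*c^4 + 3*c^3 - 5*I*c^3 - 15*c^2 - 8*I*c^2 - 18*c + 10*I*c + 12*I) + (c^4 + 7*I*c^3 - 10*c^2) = c^4 + I*c^4 + 3*c^3 + 2*I*c^3 - 25*c^2 - 8*I*c^2 - 18*c + 10*I*c + 12*I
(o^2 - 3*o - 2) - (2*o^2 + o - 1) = -o^2 - 4*o - 1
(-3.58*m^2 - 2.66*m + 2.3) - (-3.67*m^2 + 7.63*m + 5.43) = 0.0899999999999999*m^2 - 10.29*m - 3.13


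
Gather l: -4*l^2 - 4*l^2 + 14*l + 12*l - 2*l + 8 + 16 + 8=-8*l^2 + 24*l + 32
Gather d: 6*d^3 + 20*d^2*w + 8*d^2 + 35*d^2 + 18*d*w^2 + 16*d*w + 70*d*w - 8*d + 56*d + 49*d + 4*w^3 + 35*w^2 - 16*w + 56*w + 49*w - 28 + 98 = 6*d^3 + d^2*(20*w + 43) + d*(18*w^2 + 86*w + 97) + 4*w^3 + 35*w^2 + 89*w + 70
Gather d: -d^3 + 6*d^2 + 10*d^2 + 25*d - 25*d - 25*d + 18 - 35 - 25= -d^3 + 16*d^2 - 25*d - 42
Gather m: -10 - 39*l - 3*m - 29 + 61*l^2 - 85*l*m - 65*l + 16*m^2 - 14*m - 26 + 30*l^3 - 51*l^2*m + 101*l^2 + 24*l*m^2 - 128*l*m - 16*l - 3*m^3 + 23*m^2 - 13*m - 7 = 30*l^3 + 162*l^2 - 120*l - 3*m^3 + m^2*(24*l + 39) + m*(-51*l^2 - 213*l - 30) - 72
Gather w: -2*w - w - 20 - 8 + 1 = -3*w - 27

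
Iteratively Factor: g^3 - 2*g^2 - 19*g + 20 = (g + 4)*(g^2 - 6*g + 5) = (g - 1)*(g + 4)*(g - 5)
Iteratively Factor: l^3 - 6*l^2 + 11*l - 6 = (l - 2)*(l^2 - 4*l + 3) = (l - 2)*(l - 1)*(l - 3)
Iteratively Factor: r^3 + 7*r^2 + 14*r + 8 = (r + 2)*(r^2 + 5*r + 4) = (r + 1)*(r + 2)*(r + 4)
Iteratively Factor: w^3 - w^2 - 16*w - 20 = (w + 2)*(w^2 - 3*w - 10) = (w + 2)^2*(w - 5)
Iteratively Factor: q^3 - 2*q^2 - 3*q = (q)*(q^2 - 2*q - 3) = q*(q - 3)*(q + 1)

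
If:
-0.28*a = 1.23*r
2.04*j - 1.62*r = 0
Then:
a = -4.39285714285714*r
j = 0.794117647058823*r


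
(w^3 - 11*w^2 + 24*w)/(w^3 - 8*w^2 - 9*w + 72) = w/(w + 3)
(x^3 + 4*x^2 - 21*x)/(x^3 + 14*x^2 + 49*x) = (x - 3)/(x + 7)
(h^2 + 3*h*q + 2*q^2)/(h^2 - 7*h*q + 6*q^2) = (h^2 + 3*h*q + 2*q^2)/(h^2 - 7*h*q + 6*q^2)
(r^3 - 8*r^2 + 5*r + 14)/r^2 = r - 8 + 5/r + 14/r^2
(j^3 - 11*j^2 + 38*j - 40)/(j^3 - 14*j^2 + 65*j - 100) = (j - 2)/(j - 5)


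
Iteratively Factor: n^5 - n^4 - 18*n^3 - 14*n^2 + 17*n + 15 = (n + 3)*(n^4 - 4*n^3 - 6*n^2 + 4*n + 5) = (n + 1)*(n + 3)*(n^3 - 5*n^2 - n + 5) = (n - 1)*(n + 1)*(n + 3)*(n^2 - 4*n - 5) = (n - 1)*(n + 1)^2*(n + 3)*(n - 5)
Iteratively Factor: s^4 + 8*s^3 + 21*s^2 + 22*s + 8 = (s + 1)*(s^3 + 7*s^2 + 14*s + 8) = (s + 1)*(s + 2)*(s^2 + 5*s + 4) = (s + 1)*(s + 2)*(s + 4)*(s + 1)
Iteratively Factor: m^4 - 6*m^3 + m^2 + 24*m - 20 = (m - 2)*(m^3 - 4*m^2 - 7*m + 10) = (m - 5)*(m - 2)*(m^2 + m - 2) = (m - 5)*(m - 2)*(m - 1)*(m + 2)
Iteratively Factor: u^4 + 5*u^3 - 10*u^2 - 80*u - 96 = (u + 3)*(u^3 + 2*u^2 - 16*u - 32) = (u + 2)*(u + 3)*(u^2 - 16) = (u + 2)*(u + 3)*(u + 4)*(u - 4)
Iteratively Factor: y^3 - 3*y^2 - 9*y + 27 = (y - 3)*(y^2 - 9) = (y - 3)^2*(y + 3)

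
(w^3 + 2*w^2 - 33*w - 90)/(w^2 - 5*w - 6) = (w^2 + 8*w + 15)/(w + 1)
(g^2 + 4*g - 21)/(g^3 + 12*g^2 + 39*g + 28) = (g - 3)/(g^2 + 5*g + 4)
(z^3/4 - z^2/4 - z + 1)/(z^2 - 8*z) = (z^3 - z^2 - 4*z + 4)/(4*z*(z - 8))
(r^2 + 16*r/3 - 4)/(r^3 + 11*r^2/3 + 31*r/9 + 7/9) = 3*(3*r^2 + 16*r - 12)/(9*r^3 + 33*r^2 + 31*r + 7)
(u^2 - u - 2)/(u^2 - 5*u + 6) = (u + 1)/(u - 3)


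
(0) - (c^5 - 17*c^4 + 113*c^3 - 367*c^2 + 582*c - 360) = -c^5 + 17*c^4 - 113*c^3 + 367*c^2 - 582*c + 360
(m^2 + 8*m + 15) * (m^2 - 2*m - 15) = m^4 + 6*m^3 - 16*m^2 - 150*m - 225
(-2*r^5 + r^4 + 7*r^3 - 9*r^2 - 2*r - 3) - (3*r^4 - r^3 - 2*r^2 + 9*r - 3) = -2*r^5 - 2*r^4 + 8*r^3 - 7*r^2 - 11*r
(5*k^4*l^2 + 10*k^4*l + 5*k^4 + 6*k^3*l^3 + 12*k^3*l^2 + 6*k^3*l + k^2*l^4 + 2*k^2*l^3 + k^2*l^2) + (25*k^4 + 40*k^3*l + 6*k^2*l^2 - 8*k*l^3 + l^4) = 5*k^4*l^2 + 10*k^4*l + 30*k^4 + 6*k^3*l^3 + 12*k^3*l^2 + 46*k^3*l + k^2*l^4 + 2*k^2*l^3 + 7*k^2*l^2 - 8*k*l^3 + l^4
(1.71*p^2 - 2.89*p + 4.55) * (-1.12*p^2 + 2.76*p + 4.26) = -1.9152*p^4 + 7.9564*p^3 - 5.7878*p^2 + 0.246599999999997*p + 19.383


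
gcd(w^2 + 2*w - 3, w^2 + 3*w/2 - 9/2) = w + 3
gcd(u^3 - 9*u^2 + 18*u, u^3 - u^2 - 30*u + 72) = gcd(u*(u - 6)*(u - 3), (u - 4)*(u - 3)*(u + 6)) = u - 3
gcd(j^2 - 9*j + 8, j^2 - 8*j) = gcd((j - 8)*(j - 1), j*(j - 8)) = j - 8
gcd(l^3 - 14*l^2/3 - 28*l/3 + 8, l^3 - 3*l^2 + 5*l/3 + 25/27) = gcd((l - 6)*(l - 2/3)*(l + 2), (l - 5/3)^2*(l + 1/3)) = 1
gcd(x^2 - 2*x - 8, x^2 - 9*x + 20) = x - 4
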